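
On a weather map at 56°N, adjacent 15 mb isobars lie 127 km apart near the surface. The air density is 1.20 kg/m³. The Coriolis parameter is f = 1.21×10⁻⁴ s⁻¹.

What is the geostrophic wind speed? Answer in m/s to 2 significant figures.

81 m/s

Pressure gradient: |∂P/∂n| = 1500 Pa / 127000 m = 1.18×10⁻² Pa/m
Geostrophic balance (pressure-gradient force = Coriolis force):
V_g = (1/(fρ)) |∂P/∂n| = 1.18×10⁻² / (1.21×10⁻⁴ × 1.20) = 81.3 m/s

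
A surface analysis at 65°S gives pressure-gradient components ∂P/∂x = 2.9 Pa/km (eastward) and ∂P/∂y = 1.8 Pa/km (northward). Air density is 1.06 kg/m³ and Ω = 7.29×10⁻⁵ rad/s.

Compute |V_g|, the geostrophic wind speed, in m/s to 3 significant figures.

24.4 m/s

Coriolis parameter at 65°S:
f = 2Ω sin φ = 2 × 7.29×10⁻⁵ × sin 65° = 1.32×10⁻⁴ s⁻¹
In the Southern Hemisphere f is negative: f = −1.32×10⁻⁴ s⁻¹.
Component geostrophic relations (x east, y north):
u_g = −(1/(fρ)) ∂P/∂y,  v_g = (1/(fρ)) ∂P/∂x
u_g = −(1.8×10⁻³)/(−1.32×10⁻⁴ × 1.06) = 12.9 m/s;  v_g = (2.9×10⁻³)/(−1.32×10⁻⁴ × 1.06) = −20.7 m/s
|V_g| = √(u_g² + v_g²) = 24.4 m/s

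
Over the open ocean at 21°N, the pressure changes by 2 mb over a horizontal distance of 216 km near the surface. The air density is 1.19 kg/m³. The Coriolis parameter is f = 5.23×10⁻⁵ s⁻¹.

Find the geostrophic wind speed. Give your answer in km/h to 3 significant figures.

Pressure gradient: |∂P/∂n| = 200 Pa / 216000 m = 9.26×10⁻⁴ Pa/m
Geostrophic balance (pressure-gradient force = Coriolis force):
V_g = (1/(fρ)) |∂P/∂n| = 9.26×10⁻⁴ / (5.23×10⁻⁵ × 1.19) = 14.9 m/s
Converting: 14.9 m/s × 3.6 = 53.6 km/h

53.6 km/h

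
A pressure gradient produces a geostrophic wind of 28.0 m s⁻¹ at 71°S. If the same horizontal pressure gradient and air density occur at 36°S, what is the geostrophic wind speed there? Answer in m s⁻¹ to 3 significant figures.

With the same pressure gradient and density, V_g ∝ 1/f ∝ 1/sin φ.
V₂ = V₁ · sin φ₁ / sin φ₂ = 28.0 × sin 71° / sin 36°
V₂ = 28.0 × 0.9455/0.5878 = 45.0 m s⁻¹

45.0 m s⁻¹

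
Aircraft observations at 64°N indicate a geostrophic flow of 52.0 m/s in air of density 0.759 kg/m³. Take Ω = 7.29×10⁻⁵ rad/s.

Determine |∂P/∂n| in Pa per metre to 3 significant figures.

Coriolis parameter at 64°N:
f = 2Ω sin φ = 2 × 7.29×10⁻⁵ × sin 64° = 1.31×10⁻⁴ s⁻¹
Geostrophic balance rearranged: |∂P/∂n| = f ρ V_g
|∂P/∂n| = 1.31×10⁻⁴ × 0.759 × 52.0 = 5.17×10⁻³ Pa/m

5.17×10⁻³ Pa/m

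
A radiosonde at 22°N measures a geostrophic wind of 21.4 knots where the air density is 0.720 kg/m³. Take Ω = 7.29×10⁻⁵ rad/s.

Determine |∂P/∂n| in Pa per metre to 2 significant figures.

Coriolis parameter at 22°N:
f = 2Ω sin φ = 2 × 7.29×10⁻⁵ × sin 22° = 5.46×10⁻⁵ s⁻¹
Wind speed in SI: 21.4 knots = 11.0 m/s
Geostrophic balance rearranged: |∂P/∂n| = f ρ V_g
|∂P/∂n| = 5.46×10⁻⁵ × 0.720 × 11.0 = 4.33×10⁻⁴ Pa/m

4.3×10⁻⁴ Pa/m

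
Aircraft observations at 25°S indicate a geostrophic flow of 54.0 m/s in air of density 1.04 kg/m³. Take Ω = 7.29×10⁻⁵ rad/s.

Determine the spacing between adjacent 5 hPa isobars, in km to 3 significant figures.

144 km

Coriolis parameter at 25°S:
f = 2Ω sin φ = 2 × 7.29×10⁻⁵ × sin 25° = 6.16×10⁻⁵ s⁻¹
Geostrophic balance rearranged: |∂P/∂n| = f ρ V_g
|∂P/∂n| = 6.16×10⁻⁵ × 1.04 × 54.0 = 3.46×10⁻³ Pa/m
Isobar spacing: Δn = ΔP/|∂P/∂n| = 500 Pa / 3.46×10⁻³ Pa/m = 144490 m ≈ 144 km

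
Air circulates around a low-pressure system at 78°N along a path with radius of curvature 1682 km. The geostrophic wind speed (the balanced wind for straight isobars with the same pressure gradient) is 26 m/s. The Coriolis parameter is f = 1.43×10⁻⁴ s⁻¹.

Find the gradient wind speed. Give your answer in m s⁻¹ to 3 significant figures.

23.7 m s⁻¹

Around a low, centrifugal force acts outward with Coriolis, so pressure-gradient force balances both:
(1/ρ)|∂P/∂n| = fV + V²/R  →  V² + fR·V − fR·V_g = 0
With fR = 1.43×10⁻⁴ × 1682×10³ m = 241 m/s:
V = [−fR + √((fR)² + 4 fR V_g)]/2 = [−241 + √(241² + 4×241×26)]/2 = 23.7 m/s
Subgeostrophic (V < V_g = 26 m/s), as expected around a low.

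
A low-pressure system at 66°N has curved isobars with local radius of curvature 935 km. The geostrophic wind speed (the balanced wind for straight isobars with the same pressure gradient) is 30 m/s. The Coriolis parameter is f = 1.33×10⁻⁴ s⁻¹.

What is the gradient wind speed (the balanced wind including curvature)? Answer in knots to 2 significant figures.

49 knots

Around a low, centrifugal force acts outward with Coriolis, so pressure-gradient force balances both:
(1/ρ)|∂P/∂n| = fV + V²/R  →  V² + fR·V − fR·V_g = 0
With fR = 1.33×10⁻⁴ × 935×10³ m = 124 m/s:
V = [−fR + √((fR)² + 4 fR V_g)]/2 = [−124 + √(124² + 4×124×30)]/2 = 25 m/s
Subgeostrophic (V < V_g = 30 m/s), as expected around a low.
Converting: 25 m/s × 1.944 = 49 knots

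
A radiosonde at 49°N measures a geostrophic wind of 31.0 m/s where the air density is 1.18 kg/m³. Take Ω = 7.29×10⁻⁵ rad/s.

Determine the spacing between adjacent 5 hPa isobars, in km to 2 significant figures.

Coriolis parameter at 49°N:
f = 2Ω sin φ = 2 × 7.29×10⁻⁵ × sin 49° = 1.10×10⁻⁴ s⁻¹
Geostrophic balance rearranged: |∂P/∂n| = f ρ V_g
|∂P/∂n| = 1.10×10⁻⁴ × 1.18 × 31.0 = 4.03×10⁻³ Pa/m
Isobar spacing: Δn = ΔP/|∂P/∂n| = 500 Pa / 4.03×10⁻³ Pa/m = 124219 m ≈ 120 km

120 km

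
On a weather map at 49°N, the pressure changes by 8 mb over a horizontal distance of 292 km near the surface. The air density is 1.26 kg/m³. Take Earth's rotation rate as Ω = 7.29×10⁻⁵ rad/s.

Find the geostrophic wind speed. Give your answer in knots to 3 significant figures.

38.4 knots

Coriolis parameter at 49°N:
f = 2Ω sin φ = 2 × 7.29×10⁻⁵ × sin 49° = 1.10×10⁻⁴ s⁻¹
Pressure gradient: |∂P/∂n| = 800 Pa / 292000 m = 2.74×10⁻³ Pa/m
Geostrophic balance (pressure-gradient force = Coriolis force):
V_g = (1/(fρ)) |∂P/∂n| = 2.74×10⁻³ / (1.10×10⁻⁴ × 1.26) = 19.8 m/s
Converting: 19.8 m/s × 1.944 = 38.4 knots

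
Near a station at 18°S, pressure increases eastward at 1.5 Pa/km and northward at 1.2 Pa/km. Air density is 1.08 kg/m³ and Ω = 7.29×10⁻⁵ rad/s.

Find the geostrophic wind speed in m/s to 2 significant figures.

39 m/s

Coriolis parameter at 18°S:
f = 2Ω sin φ = 2 × 7.29×10⁻⁵ × sin 18° = 4.51×10⁻⁵ s⁻¹
In the Southern Hemisphere f is negative: f = −4.51×10⁻⁵ s⁻¹.
Component geostrophic relations (x east, y north):
u_g = −(1/(fρ)) ∂P/∂y,  v_g = (1/(fρ)) ∂P/∂x
u_g = −(1.2×10⁻³)/(−4.51×10⁻⁵ × 1.08) = 24.7 m/s;  v_g = (1.5×10⁻³)/(−4.51×10⁻⁵ × 1.08) = −30.8 m/s
|V_g| = √(u_g² + v_g²) = 39.5 m/s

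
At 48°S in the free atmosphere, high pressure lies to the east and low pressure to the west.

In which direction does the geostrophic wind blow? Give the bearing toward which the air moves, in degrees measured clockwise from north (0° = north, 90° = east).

180°

The pressure-gradient force points toward the west (bearing 270°).
Geostrophic balance: in the Southern Hemisphere the Coriolis force deflects motion to the left, so the geostrophic wind blows 90° to the left of the pressure-gradient force (low pressure on the right).
Rotating 270° by 90° counterclockwise gives 180° — the wind blows toward the south.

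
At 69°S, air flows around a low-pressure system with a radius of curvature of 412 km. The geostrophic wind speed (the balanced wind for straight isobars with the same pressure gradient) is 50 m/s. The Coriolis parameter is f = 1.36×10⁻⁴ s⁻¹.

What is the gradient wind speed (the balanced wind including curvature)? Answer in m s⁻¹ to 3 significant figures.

31.9 m s⁻¹

Around a low, centrifugal force acts outward with Coriolis, so pressure-gradient force balances both:
(1/ρ)|∂P/∂n| = fV + V²/R  →  V² + fR·V − fR·V_g = 0
With fR = 1.36×10⁻⁴ × 412×10³ m = 56.0 m/s:
V = [−fR + √((fR)² + 4 fR V_g)]/2 = [−56.0 + √(56.0² + 4×56.0×50)]/2 = 31.9 m/s
Subgeostrophic (V < V_g = 50 m/s), as expected around a low.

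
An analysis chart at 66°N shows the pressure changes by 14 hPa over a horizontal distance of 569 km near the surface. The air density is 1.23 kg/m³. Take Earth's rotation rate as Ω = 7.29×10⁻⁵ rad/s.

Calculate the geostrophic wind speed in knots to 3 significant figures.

Coriolis parameter at 66°N:
f = 2Ω sin φ = 2 × 7.29×10⁻⁵ × sin 66° = 1.33×10⁻⁴ s⁻¹
Pressure gradient: |∂P/∂n| = 1400 Pa / 569000 m = 2.46×10⁻³ Pa/m
Geostrophic balance (pressure-gradient force = Coriolis force):
V_g = (1/(fρ)) |∂P/∂n| = 2.46×10⁻³ / (1.33×10⁻⁴ × 1.23) = 15.0 m/s
Converting: 15.0 m/s × 1.944 = 29.2 knots

29.2 knots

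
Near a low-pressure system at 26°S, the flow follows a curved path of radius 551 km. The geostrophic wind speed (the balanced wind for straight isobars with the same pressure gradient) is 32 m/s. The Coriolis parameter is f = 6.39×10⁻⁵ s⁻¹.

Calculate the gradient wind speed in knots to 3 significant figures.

Around a low, centrifugal force acts outward with Coriolis, so pressure-gradient force balances both:
(1/ρ)|∂P/∂n| = fV + V²/R  →  V² + fR·V − fR·V_g = 0
With fR = 6.39×10⁻⁵ × 551×10³ m = 35.2 m/s:
V = [−fR + √((fR)² + 4 fR V_g)]/2 = [−35.2 + √(35.2² + 4×35.2×32)]/2 = 20.3 m/s
Subgeostrophic (V < V_g = 32 m/s), as expected around a low.
Converting: 20.3 m/s × 1.944 = 39.5 knots

39.5 knots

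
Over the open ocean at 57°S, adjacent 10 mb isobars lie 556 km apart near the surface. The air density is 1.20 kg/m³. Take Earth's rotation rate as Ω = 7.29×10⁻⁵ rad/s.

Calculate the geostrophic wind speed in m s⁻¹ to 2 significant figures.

12 m s⁻¹

Coriolis parameter at 57°S:
f = 2Ω sin φ = 2 × 7.29×10⁻⁵ × sin 57° = 1.22×10⁻⁴ s⁻¹
Pressure gradient: |∂P/∂n| = 1000 Pa / 556000 m = 1.80×10⁻³ Pa/m
Geostrophic balance (pressure-gradient force = Coriolis force):
V_g = (1/(fρ)) |∂P/∂n| = 1.80×10⁻³ / (1.22×10⁻⁴ × 1.20) = 12.3 m/s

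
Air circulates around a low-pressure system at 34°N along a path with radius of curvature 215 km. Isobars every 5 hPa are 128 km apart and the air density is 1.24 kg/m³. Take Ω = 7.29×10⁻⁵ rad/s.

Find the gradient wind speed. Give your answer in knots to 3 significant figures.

36.3 knots

Coriolis parameter at 34°N:
f = 2Ω sin φ = 2 × 7.29×10⁻⁵ × sin 34° = 8.15×10⁻⁵ s⁻¹
Pressure gradient: |∂P/∂n| = 500 Pa / 128000 m = 3.91×10⁻³ Pa/m
Geostrophic speed: V_g = |∂P/∂n|/(fρ) = 3.91×10⁻³/(8.15×10⁻⁵ × 1.24) = 38.6 m/s
Around a low, centrifugal force acts outward with Coriolis, so pressure-gradient force balances both:
(1/ρ)|∂P/∂n| = fV + V²/R  →  V² + fR·V − fR·V_g = 0
With fR = 8.15×10⁻⁵ × 215×10³ m = 17.5 m/s:
V = [−fR + √((fR)² + 4 fR V_g)]/2 = [−17.5 + √(17.5² + 4×17.5×38.6)]/2 = 18.7 m/s
Subgeostrophic (V < V_g = 38.6 m/s), as expected around a low.
Converting: 18.7 m/s × 1.944 = 36.3 knots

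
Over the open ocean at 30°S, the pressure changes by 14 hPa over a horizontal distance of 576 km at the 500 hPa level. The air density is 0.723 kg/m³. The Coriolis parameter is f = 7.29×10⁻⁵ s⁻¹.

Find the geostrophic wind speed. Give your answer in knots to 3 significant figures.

89.6 knots

Pressure gradient: |∂P/∂n| = 1400 Pa / 576000 m = 2.43×10⁻³ Pa/m
Geostrophic balance (pressure-gradient force = Coriolis force):
V_g = (1/(fρ)) |∂P/∂n| = 2.43×10⁻³ / (7.29×10⁻⁵ × 0.723) = 46.1 m/s
Converting: 46.1 m/s × 1.944 = 89.6 knots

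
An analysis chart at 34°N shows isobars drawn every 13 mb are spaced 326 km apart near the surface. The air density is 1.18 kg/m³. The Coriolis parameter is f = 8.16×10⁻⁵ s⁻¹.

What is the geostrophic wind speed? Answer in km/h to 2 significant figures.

150 km/h

Pressure gradient: |∂P/∂n| = 1300 Pa / 326000 m = 3.99×10⁻³ Pa/m
Geostrophic balance (pressure-gradient force = Coriolis force):
V_g = (1/(fρ)) |∂P/∂n| = 3.99×10⁻³ / (8.16×10⁻⁵ × 1.18) = 41.4 m/s
Converting: 41.4 m/s × 3.6 = 150 km/h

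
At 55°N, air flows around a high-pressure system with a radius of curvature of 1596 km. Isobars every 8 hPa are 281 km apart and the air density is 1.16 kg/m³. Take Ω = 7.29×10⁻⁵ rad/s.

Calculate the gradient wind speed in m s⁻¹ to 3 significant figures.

23.4 m s⁻¹

Coriolis parameter at 55°N:
f = 2Ω sin φ = 2 × 7.29×10⁻⁵ × sin 55° = 1.19×10⁻⁴ s⁻¹
Pressure gradient: |∂P/∂n| = 800 Pa / 281000 m = 2.85×10⁻³ Pa/m
Geostrophic speed: V_g = |∂P/∂n|/(fρ) = 2.85×10⁻³/(1.19×10⁻⁴ × 1.16) = 20.5 m/s
Around a high, pressure-gradient force acts outward with centrifugal, so Coriolis balances both:
fV = (1/ρ)|∂P/∂n| + V²/R  →  V² − fR·V + fR·V_g = 0
With fR = 1.19×10⁻⁴ × 1596×10³ m = 191 m/s:
V = [fR − √((fR)² − 4 fR V_g)]/2 = [191 − √(191² − 4×191×20.5)]/2 = 23.4 m/s
Supergeostrophic (V > V_g = 20.5 m/s), as expected around a high.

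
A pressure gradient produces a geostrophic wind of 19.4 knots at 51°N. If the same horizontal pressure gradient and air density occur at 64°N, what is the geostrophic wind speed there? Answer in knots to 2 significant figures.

With the same pressure gradient and density, V_g ∝ 1/f ∝ 1/sin φ.
V₂ = V₁ · sin φ₁ / sin φ₂ = 19.4 × sin 51° / sin 64°
V₂ = 19.4 × 0.7771/0.8988 = 17 knots

17 knots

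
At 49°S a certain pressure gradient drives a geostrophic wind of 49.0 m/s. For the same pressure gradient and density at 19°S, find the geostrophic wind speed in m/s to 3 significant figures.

With the same pressure gradient and density, V_g ∝ 1/f ∝ 1/sin φ.
V₂ = V₁ · sin φ₁ / sin φ₂ = 49.0 × sin 49° / sin 19°
V₂ = 49.0 × 0.7547/0.3256 = 114 m/s

114 m/s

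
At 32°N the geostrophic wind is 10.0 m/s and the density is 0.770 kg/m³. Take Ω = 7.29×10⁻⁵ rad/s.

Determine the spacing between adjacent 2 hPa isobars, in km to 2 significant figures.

340 km

Coriolis parameter at 32°N:
f = 2Ω sin φ = 2 × 7.29×10⁻⁵ × sin 32° = 7.73×10⁻⁵ s⁻¹
Geostrophic balance rearranged: |∂P/∂n| = f ρ V_g
|∂P/∂n| = 7.73×10⁻⁵ × 0.770 × 10.0 = 5.95×10⁻⁴ Pa/m
Isobar spacing: Δn = ΔP/|∂P/∂n| = 200 Pa / 5.95×10⁻⁴ Pa/m = 336180 m ≈ 340 km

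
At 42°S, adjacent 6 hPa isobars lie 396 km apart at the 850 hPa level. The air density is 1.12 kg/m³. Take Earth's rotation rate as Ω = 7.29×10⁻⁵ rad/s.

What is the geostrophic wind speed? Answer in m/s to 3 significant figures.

13.9 m/s

Coriolis parameter at 42°S:
f = 2Ω sin φ = 2 × 7.29×10⁻⁵ × sin 42° = 9.76×10⁻⁵ s⁻¹
Pressure gradient: |∂P/∂n| = 600 Pa / 396000 m = 1.52×10⁻³ Pa/m
Geostrophic balance (pressure-gradient force = Coriolis force):
V_g = (1/(fρ)) |∂P/∂n| = 1.52×10⁻³ / (9.76×10⁻⁵ × 1.12) = 13.9 m/s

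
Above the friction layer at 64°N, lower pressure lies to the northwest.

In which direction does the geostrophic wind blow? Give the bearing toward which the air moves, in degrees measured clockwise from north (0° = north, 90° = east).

The pressure-gradient force points toward the northwest (bearing 315°).
Geostrophic balance: in the Northern Hemisphere the Coriolis force deflects motion to the right, so the geostrophic wind blows 90° to the right of the pressure-gradient force (low pressure on the left).
Rotating 315° by 90° clockwise gives 045° — the wind blows toward the northeast.

045°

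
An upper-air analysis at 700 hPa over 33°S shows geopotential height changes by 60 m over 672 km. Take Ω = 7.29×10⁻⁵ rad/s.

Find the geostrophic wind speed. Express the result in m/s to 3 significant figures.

11.0 m/s

Coriolis parameter at 33°S:
f = 2Ω sin φ = 2 × 7.29×10⁻⁵ × sin 33° = 7.94×10⁻⁵ s⁻¹
Height gradient: |∂Z/∂n| = 60 m / 672000 m = 8.93×10⁻⁵
On a pressure surface, geostrophic balance gives V_g = (g/f)|∂Z/∂n|:
V_g = 9.81 × 8.93×10⁻⁵ / 7.94×10⁻⁵ = 11.0 m/s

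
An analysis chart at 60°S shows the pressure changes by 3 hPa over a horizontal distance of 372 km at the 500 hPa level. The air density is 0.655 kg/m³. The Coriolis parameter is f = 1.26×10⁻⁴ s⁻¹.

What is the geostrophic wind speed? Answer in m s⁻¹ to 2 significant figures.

9.8 m s⁻¹

Pressure gradient: |∂P/∂n| = 300 Pa / 372000 m = 8.06×10⁻⁴ Pa/m
Geostrophic balance (pressure-gradient force = Coriolis force):
V_g = (1/(fρ)) |∂P/∂n| = 8.06×10⁻⁴ / (1.26×10⁻⁴ × 0.655) = 9.77 m/s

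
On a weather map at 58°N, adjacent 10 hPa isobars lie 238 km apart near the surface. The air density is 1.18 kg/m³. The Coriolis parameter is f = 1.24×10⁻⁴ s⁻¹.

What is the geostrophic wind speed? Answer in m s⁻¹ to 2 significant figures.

29 m s⁻¹

Pressure gradient: |∂P/∂n| = 1000 Pa / 238000 m = 4.20×10⁻³ Pa/m
Geostrophic balance (pressure-gradient force = Coriolis force):
V_g = (1/(fρ)) |∂P/∂n| = 4.20×10⁻³ / (1.24×10⁻⁴ × 1.18) = 28.7 m/s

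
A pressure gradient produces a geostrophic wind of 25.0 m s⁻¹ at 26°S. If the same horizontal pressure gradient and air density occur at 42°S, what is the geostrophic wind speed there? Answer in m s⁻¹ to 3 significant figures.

With the same pressure gradient and density, V_g ∝ 1/f ∝ 1/sin φ.
V₂ = V₁ · sin φ₁ / sin φ₂ = 25.0 × sin 26° / sin 42°
V₂ = 25.0 × 0.4384/0.6691 = 16.4 m s⁻¹

16.4 m s⁻¹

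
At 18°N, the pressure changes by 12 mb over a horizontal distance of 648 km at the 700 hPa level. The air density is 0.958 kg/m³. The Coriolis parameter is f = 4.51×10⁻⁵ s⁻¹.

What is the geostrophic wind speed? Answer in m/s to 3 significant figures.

Pressure gradient: |∂P/∂n| = 1200 Pa / 648000 m = 1.85×10⁻³ Pa/m
Geostrophic balance (pressure-gradient force = Coriolis force):
V_g = (1/(fρ)) |∂P/∂n| = 1.85×10⁻³ / (4.51×10⁻⁵ × 0.958) = 42.9 m/s

42.9 m/s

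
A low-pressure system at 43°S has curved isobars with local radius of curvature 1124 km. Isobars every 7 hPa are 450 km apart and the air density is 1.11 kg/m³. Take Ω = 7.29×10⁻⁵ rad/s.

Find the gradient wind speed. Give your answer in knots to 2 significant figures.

Coriolis parameter at 43°S:
f = 2Ω sin φ = 2 × 7.29×10⁻⁵ × sin 43° = 9.94×10⁻⁵ s⁻¹
Pressure gradient: |∂P/∂n| = 700 Pa / 450000 m = 1.56×10⁻³ Pa/m
Geostrophic speed: V_g = |∂P/∂n|/(fρ) = 1.56×10⁻³/(9.94×10⁻⁵ × 1.11) = 14.1 m/s
Around a low, centrifugal force acts outward with Coriolis, so pressure-gradient force balances both:
(1/ρ)|∂P/∂n| = fV + V²/R  →  V² + fR·V − fR·V_g = 0
With fR = 9.94×10⁻⁵ × 1124×10³ m = 112 m/s:
V = [−fR + √((fR)² + 4 fR V_g)]/2 = [−112 + √(112² + 4×112×14.1)]/2 = 12.7 m/s
Subgeostrophic (V < V_g = 14.1 m/s), as expected around a low.
Converting: 12.7 m/s × 1.944 = 25 knots

25 knots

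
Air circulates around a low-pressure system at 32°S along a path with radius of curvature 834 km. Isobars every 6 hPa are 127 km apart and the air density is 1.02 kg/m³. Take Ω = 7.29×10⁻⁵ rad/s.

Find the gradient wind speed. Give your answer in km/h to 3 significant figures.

Coriolis parameter at 32°S:
f = 2Ω sin φ = 2 × 7.29×10⁻⁵ × sin 32° = 7.73×10⁻⁵ s⁻¹
Pressure gradient: |∂P/∂n| = 600 Pa / 127000 m = 4.72×10⁻³ Pa/m
Geostrophic speed: V_g = |∂P/∂n|/(fρ) = 4.72×10⁻³/(7.73×10⁻⁵ × 1.02) = 59.9 m/s
Around a low, centrifugal force acts outward with Coriolis, so pressure-gradient force balances both:
(1/ρ)|∂P/∂n| = fV + V²/R  →  V² + fR·V − fR·V_g = 0
With fR = 7.73×10⁻⁵ × 834×10³ m = 64.4 m/s:
V = [−fR + √((fR)² + 4 fR V_g)]/2 = [−64.4 + √(64.4² + 4×64.4×59.9)]/2 = 37.8 m/s
Subgeostrophic (V < V_g = 59.9 m/s), as expected around a low.
Converting: 37.8 m/s × 3.6 = 136 km/h

136 km/h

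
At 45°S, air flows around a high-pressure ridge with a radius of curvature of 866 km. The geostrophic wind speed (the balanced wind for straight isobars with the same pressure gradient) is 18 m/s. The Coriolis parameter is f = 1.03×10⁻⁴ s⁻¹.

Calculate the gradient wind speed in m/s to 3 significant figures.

Around a high, pressure-gradient force acts outward with centrifugal, so Coriolis balances both:
fV = (1/ρ)|∂P/∂n| + V²/R  →  V² − fR·V + fR·V_g = 0
With fR = 1.03×10⁻⁴ × 866×10³ m = 89.2 m/s:
V = [fR − √((fR)² − 4 fR V_g)]/2 = [89.2 − √(89.2² − 4×89.2×18)]/2 = 25 m/s
Supergeostrophic (V > V_g = 18 m/s), as expected around a high.

25.0 m/s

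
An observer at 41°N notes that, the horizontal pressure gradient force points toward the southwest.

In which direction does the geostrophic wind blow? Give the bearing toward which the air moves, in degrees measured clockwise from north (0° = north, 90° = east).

315°

The pressure-gradient force points toward the southwest (bearing 225°).
Geostrophic balance: in the Northern Hemisphere the Coriolis force deflects motion to the right, so the geostrophic wind blows 90° to the right of the pressure-gradient force (low pressure on the left).
Rotating 225° by 90° clockwise gives 315° — the wind blows toward the northwest.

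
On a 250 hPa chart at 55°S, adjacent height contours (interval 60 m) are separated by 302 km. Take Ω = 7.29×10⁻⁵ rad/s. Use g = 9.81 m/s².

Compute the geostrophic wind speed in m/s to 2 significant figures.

Coriolis parameter at 55°S:
f = 2Ω sin φ = 2 × 7.29×10⁻⁵ × sin 55° = 1.19×10⁻⁴ s⁻¹
Height gradient: |∂Z/∂n| = 60 m / 302000 m = 1.99×10⁻⁴
On a pressure surface, geostrophic balance gives V_g = (g/f)|∂Z/∂n|:
V_g = 9.81 × 1.99×10⁻⁴ / 1.19×10⁻⁴ = 16.3 m/s

16 m/s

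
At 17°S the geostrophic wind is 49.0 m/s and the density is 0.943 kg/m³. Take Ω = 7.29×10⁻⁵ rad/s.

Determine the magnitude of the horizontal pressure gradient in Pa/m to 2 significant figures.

2.0×10⁻³ Pa/m

Coriolis parameter at 17°S:
f = 2Ω sin φ = 2 × 7.29×10⁻⁵ × sin 17° = 4.26×10⁻⁵ s⁻¹
Geostrophic balance rearranged: |∂P/∂n| = f ρ V_g
|∂P/∂n| = 4.26×10⁻⁵ × 0.943 × 49.0 = 1.97×10⁻³ Pa/m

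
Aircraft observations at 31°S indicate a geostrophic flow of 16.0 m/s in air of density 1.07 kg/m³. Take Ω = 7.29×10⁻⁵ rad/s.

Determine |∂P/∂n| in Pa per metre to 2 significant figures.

Coriolis parameter at 31°S:
f = 2Ω sin φ = 2 × 7.29×10⁻⁵ × sin 31° = 7.51×10⁻⁵ s⁻¹
Geostrophic balance rearranged: |∂P/∂n| = f ρ V_g
|∂P/∂n| = 7.51×10⁻⁵ × 1.07 × 16.0 = 1.29×10⁻³ Pa/m

1.3×10⁻³ Pa/m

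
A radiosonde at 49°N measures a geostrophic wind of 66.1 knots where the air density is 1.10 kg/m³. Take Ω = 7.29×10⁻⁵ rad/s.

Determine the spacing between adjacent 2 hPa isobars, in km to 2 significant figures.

Coriolis parameter at 49°N:
f = 2Ω sin φ = 2 × 7.29×10⁻⁵ × sin 49° = 1.10×10⁻⁴ s⁻¹
Wind speed in SI: 66.1 knots = 34.0 m/s
Geostrophic balance rearranged: |∂P/∂n| = f ρ V_g
|∂P/∂n| = 1.10×10⁻⁴ × 1.10 × 34.0 = 4.12×10⁻³ Pa/m
Isobar spacing: Δn = ΔP/|∂P/∂n| = 200 Pa / 4.12×10⁻³ Pa/m = 48592 m ≈ 49 km

49 km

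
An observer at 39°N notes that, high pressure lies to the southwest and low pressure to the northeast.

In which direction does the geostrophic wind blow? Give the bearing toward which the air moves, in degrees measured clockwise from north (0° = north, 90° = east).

135°

The pressure-gradient force points toward the northeast (bearing 045°).
Geostrophic balance: in the Northern Hemisphere the Coriolis force deflects motion to the right, so the geostrophic wind blows 90° to the right of the pressure-gradient force (low pressure on the left).
Rotating 045° by 90° clockwise gives 135° — the wind blows toward the southeast.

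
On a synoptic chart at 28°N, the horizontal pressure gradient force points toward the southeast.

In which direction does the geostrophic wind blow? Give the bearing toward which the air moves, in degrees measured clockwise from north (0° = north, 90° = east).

The pressure-gradient force points toward the southeast (bearing 135°).
Geostrophic balance: in the Northern Hemisphere the Coriolis force deflects motion to the right, so the geostrophic wind blows 90° to the right of the pressure-gradient force (low pressure on the left).
Rotating 135° by 90° clockwise gives 225° — the wind blows toward the southwest.

225°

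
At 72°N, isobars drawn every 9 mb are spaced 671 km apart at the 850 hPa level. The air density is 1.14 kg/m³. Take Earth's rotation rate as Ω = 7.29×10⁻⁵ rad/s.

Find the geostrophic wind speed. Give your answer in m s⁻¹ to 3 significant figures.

Coriolis parameter at 72°N:
f = 2Ω sin φ = 2 × 7.29×10⁻⁵ × sin 72° = 1.39×10⁻⁴ s⁻¹
Pressure gradient: |∂P/∂n| = 900 Pa / 671000 m = 1.34×10⁻³ Pa/m
Geostrophic balance (pressure-gradient force = Coriolis force):
V_g = (1/(fρ)) |∂P/∂n| = 1.34×10⁻³ / (1.39×10⁻⁴ × 1.14) = 8.48 m/s

8.48 m s⁻¹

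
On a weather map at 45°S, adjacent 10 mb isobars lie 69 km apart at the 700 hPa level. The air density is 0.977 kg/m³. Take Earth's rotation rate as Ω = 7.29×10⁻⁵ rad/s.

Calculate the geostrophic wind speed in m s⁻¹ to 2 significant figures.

140 m s⁻¹

Coriolis parameter at 45°S:
f = 2Ω sin φ = 2 × 7.29×10⁻⁵ × sin 45° = 1.03×10⁻⁴ s⁻¹
Pressure gradient: |∂P/∂n| = 1000 Pa / 69000 m = 1.45×10⁻² Pa/m
Geostrophic balance (pressure-gradient force = Coriolis force):
V_g = (1/(fρ)) |∂P/∂n| = 1.45×10⁻² / (1.03×10⁻⁴ × 0.977) = 144 m/s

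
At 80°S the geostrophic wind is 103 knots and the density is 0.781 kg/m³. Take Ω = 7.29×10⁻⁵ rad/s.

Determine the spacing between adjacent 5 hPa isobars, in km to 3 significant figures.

84.1 km

Coriolis parameter at 80°S:
f = 2Ω sin φ = 2 × 7.29×10⁻⁵ × sin 80° = 1.44×10⁻⁴ s⁻¹
Wind speed in SI: 103 knots = 53.0 m/s
Geostrophic balance rearranged: |∂P/∂n| = f ρ V_g
|∂P/∂n| = 1.44×10⁻⁴ × 0.781 × 53.0 = 5.94×10⁻³ Pa/m
Isobar spacing: Δn = ΔP/|∂P/∂n| = 500 Pa / 5.94×10⁻³ Pa/m = 84146 m ≈ 84.1 km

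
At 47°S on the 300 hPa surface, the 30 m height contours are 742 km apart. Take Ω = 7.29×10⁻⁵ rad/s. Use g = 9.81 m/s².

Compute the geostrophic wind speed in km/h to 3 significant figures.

Coriolis parameter at 47°S:
f = 2Ω sin φ = 2 × 7.29×10⁻⁵ × sin 47° = 1.07×10⁻⁴ s⁻¹
Height gradient: |∂Z/∂n| = 30 m / 742000 m = 4.04×10⁻⁵
On a pressure surface, geostrophic balance gives V_g = (g/f)|∂Z/∂n|:
V_g = 9.81 × 4.04×10⁻⁵ / 1.07×10⁻⁴ = 3.72 m/s
Converting: 3.72 m/s × 3.6 = 13.4 km/h

13.4 km/h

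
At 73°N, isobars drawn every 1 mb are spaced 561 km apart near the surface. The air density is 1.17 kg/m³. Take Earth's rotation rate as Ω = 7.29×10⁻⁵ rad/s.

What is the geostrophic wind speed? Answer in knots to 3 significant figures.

2.12 knots

Coriolis parameter at 73°N:
f = 2Ω sin φ = 2 × 7.29×10⁻⁵ × sin 73° = 1.39×10⁻⁴ s⁻¹
Pressure gradient: |∂P/∂n| = 100 Pa / 561000 m = 1.78×10⁻⁴ Pa/m
Geostrophic balance (pressure-gradient force = Coriolis force):
V_g = (1/(fρ)) |∂P/∂n| = 1.78×10⁻⁴ / (1.39×10⁻⁴ × 1.17) = 1.09 m/s
Converting: 1.09 m/s × 1.944 = 2.12 knots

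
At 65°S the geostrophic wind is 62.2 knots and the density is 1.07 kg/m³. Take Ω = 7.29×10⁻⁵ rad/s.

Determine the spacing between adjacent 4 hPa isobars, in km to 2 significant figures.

88 km

Coriolis parameter at 65°S:
f = 2Ω sin φ = 2 × 7.29×10⁻⁵ × sin 65° = 1.32×10⁻⁴ s⁻¹
Wind speed in SI: 62.2 knots = 32.0 m/s
Geostrophic balance rearranged: |∂P/∂n| = f ρ V_g
|∂P/∂n| = 1.32×10⁻⁴ × 1.07 × 32.0 = 4.52×10⁻³ Pa/m
Isobar spacing: Δn = ΔP/|∂P/∂n| = 400 Pa / 4.52×10⁻³ Pa/m = 88413 m ≈ 88 km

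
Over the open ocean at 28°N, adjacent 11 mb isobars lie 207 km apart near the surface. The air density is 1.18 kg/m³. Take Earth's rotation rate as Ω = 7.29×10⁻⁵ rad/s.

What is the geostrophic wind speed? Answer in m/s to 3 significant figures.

65.8 m/s

Coriolis parameter at 28°N:
f = 2Ω sin φ = 2 × 7.29×10⁻⁵ × sin 28° = 6.84×10⁻⁵ s⁻¹
Pressure gradient: |∂P/∂n| = 1100 Pa / 207000 m = 5.31×10⁻³ Pa/m
Geostrophic balance (pressure-gradient force = Coriolis force):
V_g = (1/(fρ)) |∂P/∂n| = 5.31×10⁻³ / (6.84×10⁻⁵ × 1.18) = 65.8 m/s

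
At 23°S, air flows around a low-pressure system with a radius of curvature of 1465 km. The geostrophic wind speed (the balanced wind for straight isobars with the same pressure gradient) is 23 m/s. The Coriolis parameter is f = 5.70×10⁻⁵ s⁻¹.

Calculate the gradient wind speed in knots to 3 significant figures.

36.5 knots

Around a low, centrifugal force acts outward with Coriolis, so pressure-gradient force balances both:
(1/ρ)|∂P/∂n| = fV + V²/R  →  V² + fR·V − fR·V_g = 0
With fR = 5.70×10⁻⁵ × 1465×10³ m = 83.5 m/s:
V = [−fR + √((fR)² + 4 fR V_g)]/2 = [−83.5 + √(83.5² + 4×83.5×23)]/2 = 18.8 m/s
Subgeostrophic (V < V_g = 23 m/s), as expected around a low.
Converting: 18.8 m/s × 1.944 = 36.5 knots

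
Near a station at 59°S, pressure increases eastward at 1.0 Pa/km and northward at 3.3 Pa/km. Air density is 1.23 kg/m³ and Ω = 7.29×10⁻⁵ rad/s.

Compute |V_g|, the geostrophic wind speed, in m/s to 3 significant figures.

22.4 m/s

Coriolis parameter at 59°S:
f = 2Ω sin φ = 2 × 7.29×10⁻⁵ × sin 59° = 1.25×10⁻⁴ s⁻¹
In the Southern Hemisphere f is negative: f = −1.25×10⁻⁴ s⁻¹.
Component geostrophic relations (x east, y north):
u_g = −(1/(fρ)) ∂P/∂y,  v_g = (1/(fρ)) ∂P/∂x
u_g = −(3.3×10⁻³)/(−1.25×10⁻⁴ × 1.23) = 21.5 m/s;  v_g = (1.0×10⁻³)/(−1.25×10⁻⁴ × 1.23) = −6.51 m/s
|V_g| = √(u_g² + v_g²) = 22.4 m/s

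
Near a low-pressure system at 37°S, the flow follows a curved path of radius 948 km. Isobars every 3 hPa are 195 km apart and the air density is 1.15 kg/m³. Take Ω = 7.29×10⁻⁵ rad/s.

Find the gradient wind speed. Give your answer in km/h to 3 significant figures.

Coriolis parameter at 37°S:
f = 2Ω sin φ = 2 × 7.29×10⁻⁵ × sin 37° = 8.77×10⁻⁵ s⁻¹
Pressure gradient: |∂P/∂n| = 300 Pa / 195000 m = 1.54×10⁻³ Pa/m
Geostrophic speed: V_g = |∂P/∂n|/(fρ) = 1.54×10⁻³/(8.77×10⁻⁵ × 1.15) = 15.2 m/s
Around a low, centrifugal force acts outward with Coriolis, so pressure-gradient force balances both:
(1/ρ)|∂P/∂n| = fV + V²/R  →  V² + fR·V − fR·V_g = 0
With fR = 8.77×10⁻⁵ × 948×10³ m = 83.2 m/s:
V = [−fR + √((fR)² + 4 fR V_g)]/2 = [−83.2 + √(83.2² + 4×83.2×15.2)]/2 = 13.2 m/s
Subgeostrophic (V < V_g = 15.2 m/s), as expected around a low.
Converting: 13.2 m/s × 3.6 = 47.4 km/h

47.4 km/h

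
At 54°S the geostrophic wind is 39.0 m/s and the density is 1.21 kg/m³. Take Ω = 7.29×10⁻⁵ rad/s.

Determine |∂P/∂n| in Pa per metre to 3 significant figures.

Coriolis parameter at 54°S:
f = 2Ω sin φ = 2 × 7.29×10⁻⁵ × sin 54° = 1.18×10⁻⁴ s⁻¹
Geostrophic balance rearranged: |∂P/∂n| = f ρ V_g
|∂P/∂n| = 1.18×10⁻⁴ × 1.21 × 39.0 = 5.57×10⁻³ Pa/m

5.57×10⁻³ Pa/m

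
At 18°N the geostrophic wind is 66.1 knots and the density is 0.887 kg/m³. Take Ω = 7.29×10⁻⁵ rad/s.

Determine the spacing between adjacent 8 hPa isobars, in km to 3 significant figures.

589 km

Coriolis parameter at 18°N:
f = 2Ω sin φ = 2 × 7.29×10⁻⁵ × sin 18° = 4.51×10⁻⁵ s⁻¹
Wind speed in SI: 66.1 knots = 34.0 m/s
Geostrophic balance rearranged: |∂P/∂n| = f ρ V_g
|∂P/∂n| = 4.51×10⁻⁵ × 0.887 × 34.0 = 1.36×10⁻³ Pa/m
Isobar spacing: Δn = ΔP/|∂P/∂n| = 800 Pa / 1.36×10⁻³ Pa/m = 588690 m ≈ 589 km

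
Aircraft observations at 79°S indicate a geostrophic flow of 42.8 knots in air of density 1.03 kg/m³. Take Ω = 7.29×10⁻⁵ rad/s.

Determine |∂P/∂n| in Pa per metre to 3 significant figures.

3.25×10⁻³ Pa/m

Coriolis parameter at 79°S:
f = 2Ω sin φ = 2 × 7.29×10⁻⁵ × sin 79° = 1.43×10⁻⁴ s⁻¹
Wind speed in SI: 42.8 knots = 22.0 m/s
Geostrophic balance rearranged: |∂P/∂n| = f ρ V_g
|∂P/∂n| = 1.43×10⁻⁴ × 1.03 × 22.0 = 3.25×10⁻³ Pa/m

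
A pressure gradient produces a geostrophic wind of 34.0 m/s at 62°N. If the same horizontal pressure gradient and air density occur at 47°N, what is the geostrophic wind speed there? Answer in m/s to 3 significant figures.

41.0 m/s

With the same pressure gradient and density, V_g ∝ 1/f ∝ 1/sin φ.
V₂ = V₁ · sin φ₁ / sin φ₂ = 34.0 × sin 62° / sin 47°
V₂ = 34.0 × 0.8829/0.7314 = 41.0 m/s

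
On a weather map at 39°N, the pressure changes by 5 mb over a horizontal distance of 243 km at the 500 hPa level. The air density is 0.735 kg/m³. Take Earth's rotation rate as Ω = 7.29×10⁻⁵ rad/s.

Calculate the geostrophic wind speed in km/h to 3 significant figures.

Coriolis parameter at 39°N:
f = 2Ω sin φ = 2 × 7.29×10⁻⁵ × sin 39° = 9.18×10⁻⁵ s⁻¹
Pressure gradient: |∂P/∂n| = 500 Pa / 243000 m = 2.06×10⁻³ Pa/m
Geostrophic balance (pressure-gradient force = Coriolis force):
V_g = (1/(fρ)) |∂P/∂n| = 2.06×10⁻³ / (9.18×10⁻⁵ × 0.735) = 30.5 m/s
Converting: 30.5 m/s × 3.6 = 110 km/h

110 km/h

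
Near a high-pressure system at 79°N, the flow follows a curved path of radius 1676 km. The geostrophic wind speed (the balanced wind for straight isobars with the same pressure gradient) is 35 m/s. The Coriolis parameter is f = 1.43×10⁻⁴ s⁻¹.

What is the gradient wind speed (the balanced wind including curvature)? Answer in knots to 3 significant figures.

82.7 knots

Around a high, pressure-gradient force acts outward with centrifugal, so Coriolis balances both:
fV = (1/ρ)|∂P/∂n| + V²/R  →  V² − fR·V + fR·V_g = 0
With fR = 1.43×10⁻⁴ × 1676×10³ m = 240 m/s:
V = [fR − √((fR)² − 4 fR V_g)]/2 = [240 − √(240² − 4×240×35)]/2 = 42.6 m/s
Supergeostrophic (V > V_g = 35 m/s), as expected around a high.
Converting: 42.6 m/s × 1.944 = 82.7 knots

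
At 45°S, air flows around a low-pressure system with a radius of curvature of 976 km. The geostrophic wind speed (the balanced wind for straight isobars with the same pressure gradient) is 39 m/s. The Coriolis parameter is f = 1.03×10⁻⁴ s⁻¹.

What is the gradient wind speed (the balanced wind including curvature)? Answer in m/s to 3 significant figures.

30.0 m/s

Around a low, centrifugal force acts outward with Coriolis, so pressure-gradient force balances both:
(1/ρ)|∂P/∂n| = fV + V²/R  →  V² + fR·V − fR·V_g = 0
With fR = 1.03×10⁻⁴ × 976×10³ m = 101 m/s:
V = [−fR + √((fR)² + 4 fR V_g)]/2 = [−101 + √(101² + 4×101×39)]/2 = 30 m/s
Subgeostrophic (V < V_g = 39 m/s), as expected around a low.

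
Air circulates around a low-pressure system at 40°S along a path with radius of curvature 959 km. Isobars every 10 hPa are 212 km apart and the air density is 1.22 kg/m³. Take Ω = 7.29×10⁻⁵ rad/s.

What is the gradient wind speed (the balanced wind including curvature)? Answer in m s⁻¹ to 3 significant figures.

30.7 m s⁻¹

Coriolis parameter at 40°S:
f = 2Ω sin φ = 2 × 7.29×10⁻⁵ × sin 40° = 9.37×10⁻⁵ s⁻¹
Pressure gradient: |∂P/∂n| = 1000 Pa / 212000 m = 4.72×10⁻³ Pa/m
Geostrophic speed: V_g = |∂P/∂n|/(fρ) = 4.72×10⁻³/(9.37×10⁻⁵ × 1.22) = 41.3 m/s
Around a low, centrifugal force acts outward with Coriolis, so pressure-gradient force balances both:
(1/ρ)|∂P/∂n| = fV + V²/R  →  V² + fR·V − fR·V_g = 0
With fR = 9.37×10⁻⁵ × 959×10³ m = 89.9 m/s:
V = [−fR + √((fR)² + 4 fR V_g)]/2 = [−89.9 + √(89.9² + 4×89.9×41.3)]/2 = 30.7 m/s
Subgeostrophic (V < V_g = 41.3 m/s), as expected around a low.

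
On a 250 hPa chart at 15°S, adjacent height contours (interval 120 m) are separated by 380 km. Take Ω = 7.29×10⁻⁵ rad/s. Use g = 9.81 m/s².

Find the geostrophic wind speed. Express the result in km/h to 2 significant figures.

300 km/h

Coriolis parameter at 15°S:
f = 2Ω sin φ = 2 × 7.29×10⁻⁵ × sin 15° = 3.77×10⁻⁵ s⁻¹
Height gradient: |∂Z/∂n| = 120 m / 380000 m = 3.16×10⁻⁴
On a pressure surface, geostrophic balance gives V_g = (g/f)|∂Z/∂n|:
V_g = 9.81 × 3.16×10⁻⁴ / 3.77×10⁻⁵ = 82.1 m/s
Converting: 82.1 m/s × 3.6 = 300 km/h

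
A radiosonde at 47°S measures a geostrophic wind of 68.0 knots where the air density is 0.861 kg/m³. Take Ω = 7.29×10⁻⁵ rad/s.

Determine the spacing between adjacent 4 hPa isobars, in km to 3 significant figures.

125 km

Coriolis parameter at 47°S:
f = 2Ω sin φ = 2 × 7.29×10⁻⁵ × sin 47° = 1.07×10⁻⁴ s⁻¹
Wind speed in SI: 68.0 knots = 35.0 m/s
Geostrophic balance rearranged: |∂P/∂n| = f ρ V_g
|∂P/∂n| = 1.07×10⁻⁴ × 0.861 × 35.0 = 3.21×10⁻³ Pa/m
Isobar spacing: Δn = ΔP/|∂P/∂n| = 400 Pa / 3.21×10⁻³ Pa/m = 124545 m ≈ 125 km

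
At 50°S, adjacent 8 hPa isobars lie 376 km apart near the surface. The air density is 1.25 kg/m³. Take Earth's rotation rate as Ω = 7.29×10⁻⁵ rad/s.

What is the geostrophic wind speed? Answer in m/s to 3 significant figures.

Coriolis parameter at 50°S:
f = 2Ω sin φ = 2 × 7.29×10⁻⁵ × sin 50° = 1.12×10⁻⁴ s⁻¹
Pressure gradient: |∂P/∂n| = 800 Pa / 376000 m = 2.13×10⁻³ Pa/m
Geostrophic balance (pressure-gradient force = Coriolis force):
V_g = (1/(fρ)) |∂P/∂n| = 2.13×10⁻³ / (1.12×10⁻⁴ × 1.25) = 15.2 m/s

15.2 m/s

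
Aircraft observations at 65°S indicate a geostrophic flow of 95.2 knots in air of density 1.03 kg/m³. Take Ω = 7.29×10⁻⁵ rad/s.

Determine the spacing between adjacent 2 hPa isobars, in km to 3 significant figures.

30.0 km

Coriolis parameter at 65°S:
f = 2Ω sin φ = 2 × 7.29×10⁻⁵ × sin 65° = 1.32×10⁻⁴ s⁻¹
Wind speed in SI: 95.2 knots = 49.0 m/s
Geostrophic balance rearranged: |∂P/∂n| = f ρ V_g
|∂P/∂n| = 1.32×10⁻⁴ × 1.03 × 49.0 = 6.67×10⁻³ Pa/m
Isobar spacing: Δn = ΔP/|∂P/∂n| = 200 Pa / 6.67×10⁻³ Pa/m = 30004 m ≈ 30.0 km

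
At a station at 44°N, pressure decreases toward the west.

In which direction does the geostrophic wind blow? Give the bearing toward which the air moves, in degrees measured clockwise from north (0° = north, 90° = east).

The pressure-gradient force points toward the west (bearing 270°).
Geostrophic balance: in the Northern Hemisphere the Coriolis force deflects motion to the right, so the geostrophic wind blows 90° to the right of the pressure-gradient force (low pressure on the left).
Rotating 270° by 90° clockwise gives 000° — the wind blows toward the north.

000°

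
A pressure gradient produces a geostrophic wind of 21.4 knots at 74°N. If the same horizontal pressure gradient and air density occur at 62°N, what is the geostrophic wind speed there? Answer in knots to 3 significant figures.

With the same pressure gradient and density, V_g ∝ 1/f ∝ 1/sin φ.
V₂ = V₁ · sin φ₁ / sin φ₂ = 21.4 × sin 74° / sin 62°
V₂ = 21.4 × 0.9613/0.8829 = 23.3 knots

23.3 knots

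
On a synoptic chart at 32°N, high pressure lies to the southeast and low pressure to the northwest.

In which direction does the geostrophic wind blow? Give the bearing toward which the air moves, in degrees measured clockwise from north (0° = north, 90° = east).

The pressure-gradient force points toward the northwest (bearing 315°).
Geostrophic balance: in the Northern Hemisphere the Coriolis force deflects motion to the right, so the geostrophic wind blows 90° to the right of the pressure-gradient force (low pressure on the left).
Rotating 315° by 90° clockwise gives 045° — the wind blows toward the northeast.

045°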